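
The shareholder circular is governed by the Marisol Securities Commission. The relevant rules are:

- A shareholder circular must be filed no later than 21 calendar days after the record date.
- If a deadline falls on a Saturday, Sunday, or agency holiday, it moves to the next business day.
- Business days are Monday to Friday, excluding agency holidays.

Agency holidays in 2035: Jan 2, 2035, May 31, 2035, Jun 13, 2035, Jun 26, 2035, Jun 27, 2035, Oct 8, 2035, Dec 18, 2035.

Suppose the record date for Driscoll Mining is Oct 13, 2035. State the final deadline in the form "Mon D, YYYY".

21 calendar days after Oct 13, 2035 is Nov 3, 2035.
Nov 3, 2035 falls on a Saturday. Rolling to the next business day gives Nov 5, 2035, a Monday.
Final deadline: Nov 5, 2035.

Nov 5, 2035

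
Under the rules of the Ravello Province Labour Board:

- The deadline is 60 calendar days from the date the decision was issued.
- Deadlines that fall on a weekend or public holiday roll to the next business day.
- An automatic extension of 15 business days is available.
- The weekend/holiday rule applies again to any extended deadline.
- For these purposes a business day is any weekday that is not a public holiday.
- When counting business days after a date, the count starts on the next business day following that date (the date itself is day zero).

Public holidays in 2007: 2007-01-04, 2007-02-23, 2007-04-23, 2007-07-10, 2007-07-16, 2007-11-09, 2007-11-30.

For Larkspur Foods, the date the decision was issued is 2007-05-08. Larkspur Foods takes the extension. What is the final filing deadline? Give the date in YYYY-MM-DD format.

From 2007-05-08, 60 calendar days later is 2007-07-07.
2007-07-07 is a Saturday; the next business day is 2007-07-09 (Monday).
Applying the 15-business-day extension: 15 business days after 2007-07-09 is 2007-08-01.
Since 2007-08-01 is a Wednesday and not a holiday, the date is unchanged.
Final deadline: 2007-08-01.

2007-08-01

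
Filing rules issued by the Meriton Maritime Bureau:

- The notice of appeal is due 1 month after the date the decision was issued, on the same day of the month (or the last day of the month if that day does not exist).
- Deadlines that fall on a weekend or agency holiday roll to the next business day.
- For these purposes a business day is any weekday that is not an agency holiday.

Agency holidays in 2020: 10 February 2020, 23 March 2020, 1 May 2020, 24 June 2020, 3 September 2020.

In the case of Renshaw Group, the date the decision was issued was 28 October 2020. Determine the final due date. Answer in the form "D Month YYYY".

30 November 2020

Moving 1 month forward from 28 October 2020 on the corresponding day gives 28 November 2020.
28 November 2020 is a Saturday, so it moves to the next business day, 30 November 2020 (Monday).
Deadline: 30 November 2020.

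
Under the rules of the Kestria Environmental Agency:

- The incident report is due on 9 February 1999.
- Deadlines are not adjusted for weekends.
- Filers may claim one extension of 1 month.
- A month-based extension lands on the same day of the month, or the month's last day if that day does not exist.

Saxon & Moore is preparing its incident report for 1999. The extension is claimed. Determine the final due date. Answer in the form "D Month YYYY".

Start from the fixed due date, 9 February 1999.
No adjustment is made for weekends or holidays, so 9 February 1999 stands.
Add 1 month to 9 February 1999: 9 March 1999.
9 March 1999 falls on a Tuesday. The rules make no weekend/holiday allowance, so it remains 9 March 1999.
Final deadline: 9 March 1999.

9 March 1999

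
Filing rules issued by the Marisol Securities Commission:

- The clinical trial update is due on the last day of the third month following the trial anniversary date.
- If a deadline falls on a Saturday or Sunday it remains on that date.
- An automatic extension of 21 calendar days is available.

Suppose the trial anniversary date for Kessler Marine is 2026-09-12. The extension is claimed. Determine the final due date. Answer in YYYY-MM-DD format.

2027-01-21

3 months after 2026-09-12 falls in December 2026; the last day of that month is 2026-12-31.
No adjustment is made for weekends or holidays, so 2026-12-31 stands.
The 21-calendar-day extension moves the deadline from 2026-12-31 to 2027-01-21.
2027-01-21 is a Thursday; no weekend or holiday adjustment applies.
The final due date is 2027-01-21.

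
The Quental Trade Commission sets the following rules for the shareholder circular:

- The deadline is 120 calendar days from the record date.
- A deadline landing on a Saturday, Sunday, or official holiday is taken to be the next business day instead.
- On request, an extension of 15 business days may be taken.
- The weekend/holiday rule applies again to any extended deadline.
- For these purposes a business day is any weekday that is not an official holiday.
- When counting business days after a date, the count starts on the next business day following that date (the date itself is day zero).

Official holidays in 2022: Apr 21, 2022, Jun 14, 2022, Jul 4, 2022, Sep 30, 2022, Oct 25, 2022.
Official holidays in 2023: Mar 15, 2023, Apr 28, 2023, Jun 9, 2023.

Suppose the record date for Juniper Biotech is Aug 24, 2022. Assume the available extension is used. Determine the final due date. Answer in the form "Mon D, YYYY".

Adding 120 calendar days to Aug 24, 2022 gives Dec 22, 2022.
Dec 22, 2022 (Thursday) is already a business day.
The 15-business-day extension runs from Dec 22, 2022 to Jan 12, 2023.
Jan 12, 2023 is a Thursday and not a listed holiday, so it stands.
Deadline: Jan 12, 2023.

Jan 12, 2023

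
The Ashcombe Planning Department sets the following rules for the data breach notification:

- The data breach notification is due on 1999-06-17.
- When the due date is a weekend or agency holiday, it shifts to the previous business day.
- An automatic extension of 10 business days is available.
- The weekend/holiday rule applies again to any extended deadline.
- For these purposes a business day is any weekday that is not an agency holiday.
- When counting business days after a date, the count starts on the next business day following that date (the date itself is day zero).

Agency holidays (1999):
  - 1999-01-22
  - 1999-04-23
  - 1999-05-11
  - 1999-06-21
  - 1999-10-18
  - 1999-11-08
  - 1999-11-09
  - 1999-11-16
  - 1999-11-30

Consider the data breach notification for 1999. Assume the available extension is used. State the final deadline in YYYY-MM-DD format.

The stated deadline is 1999-06-17.
1999-06-17 is a Thursday and not a listed holiday, so it stands.
Counting 10 further business days from 1999-06-17 reaches 1999-07-02.
1999-07-02 (Friday) is already a business day.
Final deadline: 1999-07-02.

1999-07-02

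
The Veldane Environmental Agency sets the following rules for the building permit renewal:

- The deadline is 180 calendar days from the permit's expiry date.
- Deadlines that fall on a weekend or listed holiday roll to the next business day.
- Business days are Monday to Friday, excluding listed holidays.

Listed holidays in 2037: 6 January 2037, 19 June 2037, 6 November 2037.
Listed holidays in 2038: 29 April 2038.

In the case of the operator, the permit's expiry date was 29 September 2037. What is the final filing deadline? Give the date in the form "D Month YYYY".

Adding 180 calendar days to 29 September 2037 gives 28 March 2038.
Because 28 March 2038 is a Sunday, the deadline becomes 29 March 2038 (Monday).
Deadline: 29 March 2038.

29 March 2038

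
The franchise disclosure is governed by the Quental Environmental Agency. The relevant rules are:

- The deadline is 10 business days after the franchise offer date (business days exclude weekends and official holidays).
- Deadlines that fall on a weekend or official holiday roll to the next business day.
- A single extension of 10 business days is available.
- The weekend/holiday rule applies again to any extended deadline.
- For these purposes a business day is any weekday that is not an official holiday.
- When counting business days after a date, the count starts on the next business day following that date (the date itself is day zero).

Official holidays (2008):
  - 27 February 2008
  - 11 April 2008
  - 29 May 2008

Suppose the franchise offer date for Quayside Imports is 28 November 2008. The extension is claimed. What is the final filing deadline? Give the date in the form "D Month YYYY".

Starting the day after 28 November 2008 and counting 10 business days lands on 12 December 2008.
12 December 2008 (Friday) is already a business day.
Applying the 10-business-day extension: 10 business days after 12 December 2008 is 26 December 2008.
26 December 2008 is a Friday and not a listed holiday, so it stands.
Final deadline: 26 December 2008.

26 December 2008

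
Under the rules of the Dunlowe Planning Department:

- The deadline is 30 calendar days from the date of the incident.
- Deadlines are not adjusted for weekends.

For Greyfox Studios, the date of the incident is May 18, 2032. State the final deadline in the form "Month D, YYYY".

Adding 30 calendar days to May 18, 2032 gives June 17, 2032.
No adjustment is made for weekends or holidays, so June 17, 2032 stands.
Deadline: June 17, 2032.

June 17, 2032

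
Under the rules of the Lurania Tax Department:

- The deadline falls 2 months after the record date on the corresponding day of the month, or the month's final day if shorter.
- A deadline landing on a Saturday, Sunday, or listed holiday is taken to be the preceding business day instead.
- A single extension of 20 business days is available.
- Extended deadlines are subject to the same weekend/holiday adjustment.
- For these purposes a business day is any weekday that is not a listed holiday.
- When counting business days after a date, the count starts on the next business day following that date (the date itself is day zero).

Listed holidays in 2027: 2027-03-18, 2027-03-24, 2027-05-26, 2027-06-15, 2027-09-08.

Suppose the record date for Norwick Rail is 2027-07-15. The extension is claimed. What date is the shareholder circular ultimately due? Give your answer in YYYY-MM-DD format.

2027-10-13

2 months from 2027-07-15 is 2027-09-15.
Since 2027-09-15 is a Wednesday and not a holiday, the date is unchanged.
Applying the 20-business-day extension: 20 business days after 2027-09-15 is 2027-10-13.
2027-10-13 falls on a Wednesday, which is a business day, so no adjustment is needed.
So the filing is due 2027-10-13.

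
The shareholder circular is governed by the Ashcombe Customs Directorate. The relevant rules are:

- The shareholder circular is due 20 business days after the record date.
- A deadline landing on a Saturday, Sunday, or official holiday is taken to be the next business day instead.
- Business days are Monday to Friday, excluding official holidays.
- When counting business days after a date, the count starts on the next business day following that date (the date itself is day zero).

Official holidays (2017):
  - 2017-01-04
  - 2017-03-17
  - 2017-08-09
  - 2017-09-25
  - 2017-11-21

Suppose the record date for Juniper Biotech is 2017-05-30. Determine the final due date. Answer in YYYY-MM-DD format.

20 business days after 2017-05-30, excluding weekends and holidays, is 2017-06-27.
Since 2017-06-27 is a Tuesday and not a holiday, the date is unchanged.
So the filing is due 2017-06-27.

2017-06-27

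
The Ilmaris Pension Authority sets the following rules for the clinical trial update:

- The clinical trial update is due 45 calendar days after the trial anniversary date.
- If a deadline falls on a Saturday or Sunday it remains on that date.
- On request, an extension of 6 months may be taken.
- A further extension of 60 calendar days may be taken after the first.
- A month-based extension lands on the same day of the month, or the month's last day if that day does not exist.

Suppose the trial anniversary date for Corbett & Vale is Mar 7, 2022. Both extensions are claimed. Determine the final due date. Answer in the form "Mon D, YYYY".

Dec 20, 2022

From Mar 7, 2022, 45 calendar days later is Apr 21, 2022.
No adjustment is made for weekends or holidays, so Apr 21, 2022 stands.
Add 6 months to Apr 21, 2022: Oct 21, 2022.
No adjustment is made for weekends or holidays, so Oct 21, 2022 stands.
With the 60-day extension, Oct 21, 2022 becomes Dec 20, 2022.
Dec 20, 2022 is a Tuesday; no weekend or holiday adjustment applies.
Final deadline: Dec 20, 2022.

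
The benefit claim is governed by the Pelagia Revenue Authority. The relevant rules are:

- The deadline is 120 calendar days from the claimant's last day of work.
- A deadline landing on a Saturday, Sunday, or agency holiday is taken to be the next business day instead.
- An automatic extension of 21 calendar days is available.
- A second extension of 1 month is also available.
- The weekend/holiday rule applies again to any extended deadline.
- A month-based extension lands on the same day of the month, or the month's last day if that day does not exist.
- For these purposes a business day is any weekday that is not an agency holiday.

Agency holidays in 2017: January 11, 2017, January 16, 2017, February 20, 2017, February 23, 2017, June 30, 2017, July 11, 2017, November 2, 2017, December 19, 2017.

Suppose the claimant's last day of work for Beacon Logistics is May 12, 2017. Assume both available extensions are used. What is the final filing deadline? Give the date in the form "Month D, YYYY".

Trigger date May 12, 2017 + 120 calendar days = September 9, 2017.
September 9, 2017 falls on a Saturday. Rolling to the next business day gives September 11, 2017, a Monday.
With the 21-day extension, September 11, 2017 becomes October 2, 2017.
October 2, 2017 is a Monday and not a listed holiday, so it stands.
Applying the 1 month extension: 1 month after October 2, 2017 is November 2, 2017.
November 2, 2017 is a listed holiday; the next business day is November 3, 2017 (Friday).
Deadline: November 3, 2017.

November 3, 2017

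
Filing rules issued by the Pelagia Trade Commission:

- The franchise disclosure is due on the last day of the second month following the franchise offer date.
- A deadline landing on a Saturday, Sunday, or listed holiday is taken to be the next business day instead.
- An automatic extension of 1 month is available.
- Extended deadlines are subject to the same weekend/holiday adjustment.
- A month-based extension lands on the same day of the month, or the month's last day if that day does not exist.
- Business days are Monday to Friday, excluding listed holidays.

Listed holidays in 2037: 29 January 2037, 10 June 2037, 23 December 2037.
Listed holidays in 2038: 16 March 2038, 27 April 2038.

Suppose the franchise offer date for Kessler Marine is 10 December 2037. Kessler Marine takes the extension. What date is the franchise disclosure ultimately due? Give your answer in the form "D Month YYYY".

2 months after 10 December 2037 is February 2038; that month ends on 28 February 2038.
28 February 2038 is a Sunday; the next business day is 1 March 2038 (Monday).
Add 1 month to 1 March 2038: 1 April 2038.
1 April 2038 is a Thursday and not a listed holiday, so it stands.
Final deadline: 1 April 2038.

1 April 2038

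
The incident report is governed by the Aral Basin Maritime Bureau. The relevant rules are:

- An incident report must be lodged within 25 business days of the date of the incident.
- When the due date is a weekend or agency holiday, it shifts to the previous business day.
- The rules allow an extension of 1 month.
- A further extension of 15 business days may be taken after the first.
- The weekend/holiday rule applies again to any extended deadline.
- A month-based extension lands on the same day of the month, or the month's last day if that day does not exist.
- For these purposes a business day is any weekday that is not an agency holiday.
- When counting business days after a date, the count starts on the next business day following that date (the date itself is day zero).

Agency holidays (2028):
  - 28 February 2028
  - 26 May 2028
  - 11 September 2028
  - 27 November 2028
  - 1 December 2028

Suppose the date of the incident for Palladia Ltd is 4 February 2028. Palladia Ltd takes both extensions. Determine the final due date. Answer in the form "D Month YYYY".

4 May 2028

25 business days after 4 February 2028, excluding weekends and holidays, is 13 March 2028.
13 March 2028 (Monday) is already a business day.
Add 1 month to 13 March 2028: 13 April 2028.
Since 13 April 2028 is a Thursday and not a holiday, the date is unchanged.
Counting 15 further business days from 13 April 2028 reaches 4 May 2028.
4 May 2028 is a Thursday and not a listed holiday, so it stands.
Deadline: 4 May 2028.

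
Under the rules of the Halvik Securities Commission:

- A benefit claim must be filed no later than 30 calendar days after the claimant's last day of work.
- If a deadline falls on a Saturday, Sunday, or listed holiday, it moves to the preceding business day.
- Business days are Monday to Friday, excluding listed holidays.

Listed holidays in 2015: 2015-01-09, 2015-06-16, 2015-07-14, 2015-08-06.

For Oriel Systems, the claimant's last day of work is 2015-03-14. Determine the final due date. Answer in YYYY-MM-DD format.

Trigger date 2015-03-14 + 30 calendar days = 2015-04-13.
Since 2015-04-13 is a Monday and not a holiday, the date is unchanged.
The final due date is 2015-04-13.

2015-04-13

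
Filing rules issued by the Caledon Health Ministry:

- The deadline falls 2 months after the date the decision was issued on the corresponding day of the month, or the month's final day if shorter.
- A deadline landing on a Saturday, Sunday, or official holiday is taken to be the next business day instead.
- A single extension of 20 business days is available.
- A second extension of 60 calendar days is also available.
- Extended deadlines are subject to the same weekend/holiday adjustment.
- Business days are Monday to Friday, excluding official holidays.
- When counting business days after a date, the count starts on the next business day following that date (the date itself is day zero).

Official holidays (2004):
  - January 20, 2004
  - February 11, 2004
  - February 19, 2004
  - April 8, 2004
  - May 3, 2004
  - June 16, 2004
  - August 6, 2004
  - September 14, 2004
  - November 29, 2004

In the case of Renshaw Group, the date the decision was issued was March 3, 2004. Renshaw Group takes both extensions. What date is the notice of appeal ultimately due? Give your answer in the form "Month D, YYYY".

Moving 2 months forward from March 3, 2004 on the corresponding day gives May 3, 2004.
Because May 3, 2004 is a listed holiday, the deadline becomes May 4, 2004 (Tuesday).
Applying the 20-business-day extension: 20 business days after May 4, 2004 is June 1, 2004.
Since June 1, 2004 is a Tuesday and not a holiday, the date is unchanged.
With the 60-day extension, June 1, 2004 becomes July 31, 2004.
July 31, 2004 is a Saturday, so it moves to the next business day, August 2, 2004 (Monday).
Deadline: August 2, 2004.

August 2, 2004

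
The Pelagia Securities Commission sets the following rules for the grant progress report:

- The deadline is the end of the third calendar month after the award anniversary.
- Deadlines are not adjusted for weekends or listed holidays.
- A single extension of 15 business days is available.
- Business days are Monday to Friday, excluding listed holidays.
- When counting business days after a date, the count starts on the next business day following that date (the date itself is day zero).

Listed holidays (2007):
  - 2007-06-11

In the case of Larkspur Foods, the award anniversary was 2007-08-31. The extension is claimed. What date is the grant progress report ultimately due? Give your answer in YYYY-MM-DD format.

3 months after 2007-08-31 is November 2007; that month ends on 2007-11-30.
2007-11-30 falls on a Friday. The rules make no weekend/holiday allowance, so it remains 2007-11-30.
Counting 15 further business days from 2007-11-30 reaches 2007-12-21.
2007-12-21 is a Friday; no weekend or holiday adjustment applies.
The final due date is 2007-12-21.

2007-12-21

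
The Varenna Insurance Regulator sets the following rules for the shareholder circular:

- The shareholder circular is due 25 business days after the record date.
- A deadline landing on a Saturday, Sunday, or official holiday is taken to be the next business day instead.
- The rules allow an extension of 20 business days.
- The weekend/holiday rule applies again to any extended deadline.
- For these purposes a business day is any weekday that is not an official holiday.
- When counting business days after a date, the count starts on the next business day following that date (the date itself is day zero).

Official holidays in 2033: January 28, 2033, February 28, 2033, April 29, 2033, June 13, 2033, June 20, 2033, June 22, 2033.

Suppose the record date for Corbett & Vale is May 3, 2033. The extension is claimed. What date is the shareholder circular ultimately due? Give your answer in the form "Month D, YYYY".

Counting 25 business days after May 3, 2033 (skipping weekends and listed holidays) reaches June 7, 2033.
June 7, 2033 (Tuesday) is already a business day.
Counting 20 further business days from June 7, 2033 reaches July 8, 2033.
July 8, 2033 (Friday) is already a business day.
Final deadline: July 8, 2033.

July 8, 2033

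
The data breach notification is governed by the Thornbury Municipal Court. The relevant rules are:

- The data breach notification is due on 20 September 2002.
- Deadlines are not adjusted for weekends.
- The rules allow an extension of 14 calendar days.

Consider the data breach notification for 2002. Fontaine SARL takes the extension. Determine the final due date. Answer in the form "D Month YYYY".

4 October 2002

Start from the fixed due date, 20 September 2002.
20 September 2002 is a Friday; no weekend or holiday adjustment applies.
With the 14-day extension, 20 September 2002 becomes 4 October 2002.
No adjustment is made for weekends or holidays, so 4 October 2002 stands.
So the filing is due 4 October 2002.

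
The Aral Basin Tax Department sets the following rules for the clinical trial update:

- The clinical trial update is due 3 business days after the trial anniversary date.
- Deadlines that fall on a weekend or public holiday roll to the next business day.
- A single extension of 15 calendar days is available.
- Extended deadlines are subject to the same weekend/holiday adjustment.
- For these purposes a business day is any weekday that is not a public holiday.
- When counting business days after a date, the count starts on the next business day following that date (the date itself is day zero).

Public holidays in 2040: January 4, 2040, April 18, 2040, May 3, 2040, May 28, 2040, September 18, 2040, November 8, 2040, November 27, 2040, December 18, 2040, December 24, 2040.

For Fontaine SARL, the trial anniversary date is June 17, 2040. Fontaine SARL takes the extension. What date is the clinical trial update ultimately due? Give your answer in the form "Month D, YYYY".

July 5, 2040

Counting 3 business days after June 17, 2040 (skipping weekends and listed holidays) reaches June 20, 2040.
Since June 20, 2040 is a Wednesday and not a holiday, the date is unchanged.
Applying the 15-calendar-day extension: June 20, 2040 + 15 days = July 5, 2040.
July 5, 2040 (Thursday) is already a business day.
So the filing is due July 5, 2040.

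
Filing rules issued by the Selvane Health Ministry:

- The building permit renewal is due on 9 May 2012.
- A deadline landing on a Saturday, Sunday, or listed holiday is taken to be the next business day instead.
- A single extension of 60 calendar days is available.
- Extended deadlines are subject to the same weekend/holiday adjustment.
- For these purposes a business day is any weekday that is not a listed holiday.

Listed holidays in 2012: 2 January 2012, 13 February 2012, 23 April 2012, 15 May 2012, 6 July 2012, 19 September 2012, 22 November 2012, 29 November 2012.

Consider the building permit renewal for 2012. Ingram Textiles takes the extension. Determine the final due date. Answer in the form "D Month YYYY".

9 July 2012

The statutory due date is 9 May 2012.
9 May 2012 is a Wednesday and not a listed holiday, so it stands.
The 60-calendar-day extension moves the deadline from 9 May 2012 to 8 July 2012.
Because 8 July 2012 is a Sunday, the deadline becomes 9 July 2012 (Monday).
The final due date is 9 July 2012.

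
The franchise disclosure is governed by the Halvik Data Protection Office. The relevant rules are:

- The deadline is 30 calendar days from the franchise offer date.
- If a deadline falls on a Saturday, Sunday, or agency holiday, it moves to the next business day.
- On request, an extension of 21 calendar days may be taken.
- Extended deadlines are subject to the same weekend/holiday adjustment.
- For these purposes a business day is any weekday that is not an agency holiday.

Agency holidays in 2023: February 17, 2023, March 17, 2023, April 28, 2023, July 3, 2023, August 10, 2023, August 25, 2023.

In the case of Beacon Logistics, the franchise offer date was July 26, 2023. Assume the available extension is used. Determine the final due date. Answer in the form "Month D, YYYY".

September 18, 2023

From July 26, 2023, 30 calendar days later is August 25, 2023.
August 25, 2023 falls on a listed holiday. Rolling to the next business day gives August 28, 2023, a Monday.
Applying the 21-calendar-day extension: August 28, 2023 + 21 days = September 18, 2023.
Since September 18, 2023 is a Monday and not a holiday, the date is unchanged.
Deadline: September 18, 2023.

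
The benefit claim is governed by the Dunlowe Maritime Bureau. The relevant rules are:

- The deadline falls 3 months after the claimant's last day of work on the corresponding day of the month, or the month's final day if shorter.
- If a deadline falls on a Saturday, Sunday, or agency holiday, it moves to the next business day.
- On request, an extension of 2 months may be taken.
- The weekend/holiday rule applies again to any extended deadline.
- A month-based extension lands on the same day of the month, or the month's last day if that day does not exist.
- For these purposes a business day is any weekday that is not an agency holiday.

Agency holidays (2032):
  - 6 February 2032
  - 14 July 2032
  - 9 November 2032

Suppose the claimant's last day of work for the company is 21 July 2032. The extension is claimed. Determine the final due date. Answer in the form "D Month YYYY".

Moving 3 months forward from 21 July 2032 on the corresponding day gives 21 October 2032.
21 October 2032 is a Thursday and not a listed holiday, so it stands.
The 2 months extension carries 21 October 2032 to 21 December 2032.
21 December 2032 is a Tuesday and not a listed holiday, so it stands.
The final due date is 21 December 2032.

21 December 2032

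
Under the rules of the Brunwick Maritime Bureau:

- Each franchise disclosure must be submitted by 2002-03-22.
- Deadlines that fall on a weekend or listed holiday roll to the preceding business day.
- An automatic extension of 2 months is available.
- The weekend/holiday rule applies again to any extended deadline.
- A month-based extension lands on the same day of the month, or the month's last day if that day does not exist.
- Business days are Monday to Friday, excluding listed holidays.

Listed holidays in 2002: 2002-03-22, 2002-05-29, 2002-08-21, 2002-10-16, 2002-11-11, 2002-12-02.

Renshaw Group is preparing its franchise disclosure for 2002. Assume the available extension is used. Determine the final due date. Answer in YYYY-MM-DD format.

The statutory due date is 2002-03-22.
Because 2002-03-22 is a listed holiday, the deadline becomes 2002-03-21 (Thursday).
The 2 months extension carries 2002-03-21 to 2002-05-21.
2002-05-21 (Tuesday) is already a business day.
So the filing is due 2002-05-21.

2002-05-21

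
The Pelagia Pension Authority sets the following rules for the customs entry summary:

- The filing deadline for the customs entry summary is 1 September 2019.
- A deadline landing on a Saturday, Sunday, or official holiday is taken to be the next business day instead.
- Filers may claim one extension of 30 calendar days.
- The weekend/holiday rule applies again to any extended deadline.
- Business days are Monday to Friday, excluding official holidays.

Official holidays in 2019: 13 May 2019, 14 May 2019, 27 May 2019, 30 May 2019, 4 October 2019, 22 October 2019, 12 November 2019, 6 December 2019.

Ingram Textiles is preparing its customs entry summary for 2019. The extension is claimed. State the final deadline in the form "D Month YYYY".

2 October 2019

Start from the fixed due date, 1 September 2019.
Because 1 September 2019 is a Sunday, the deadline becomes 2 September 2019 (Monday).
The 30-calendar-day extension moves the deadline from 2 September 2019 to 2 October 2019.
2 October 2019 (Wednesday) is already a business day.
So the filing is due 2 October 2019.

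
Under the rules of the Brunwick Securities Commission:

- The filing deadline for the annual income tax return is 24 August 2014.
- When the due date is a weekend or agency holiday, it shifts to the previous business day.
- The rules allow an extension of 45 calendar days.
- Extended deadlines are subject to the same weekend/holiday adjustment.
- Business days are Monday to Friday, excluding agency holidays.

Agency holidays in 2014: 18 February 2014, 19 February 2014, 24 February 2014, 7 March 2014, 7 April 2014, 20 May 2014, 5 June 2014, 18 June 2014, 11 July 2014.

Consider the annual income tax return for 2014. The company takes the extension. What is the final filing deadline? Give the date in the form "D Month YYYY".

The stated deadline is 24 August 2014.
24 August 2014 is a Sunday; the preceding business day is 22 August 2014 (Friday).
Add the 45 calendar-day extension to 22 August 2014: 6 October 2014.
6 October 2014 falls on a Monday, which is a business day, so no adjustment is needed.
The final due date is 6 October 2014.

6 October 2014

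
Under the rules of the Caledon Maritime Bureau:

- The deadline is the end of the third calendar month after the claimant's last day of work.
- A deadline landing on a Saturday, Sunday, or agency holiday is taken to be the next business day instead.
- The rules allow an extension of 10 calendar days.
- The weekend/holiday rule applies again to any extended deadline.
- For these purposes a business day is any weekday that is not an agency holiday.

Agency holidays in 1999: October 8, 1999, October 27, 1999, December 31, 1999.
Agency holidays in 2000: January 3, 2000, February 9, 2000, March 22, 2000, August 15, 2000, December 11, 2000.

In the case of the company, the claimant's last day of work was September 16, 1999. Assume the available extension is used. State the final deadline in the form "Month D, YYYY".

January 14, 2000

3 months after September 16, 1999 is December 1999; that month ends on December 31, 1999.
December 31, 1999 is a listed holiday; the next business day is January 4, 2000 (Tuesday).
With the 10-day extension, January 4, 2000 becomes January 14, 2000.
January 14, 2000 falls on a Friday, which is a business day, so no adjustment is needed.
So the filing is due January 14, 2000.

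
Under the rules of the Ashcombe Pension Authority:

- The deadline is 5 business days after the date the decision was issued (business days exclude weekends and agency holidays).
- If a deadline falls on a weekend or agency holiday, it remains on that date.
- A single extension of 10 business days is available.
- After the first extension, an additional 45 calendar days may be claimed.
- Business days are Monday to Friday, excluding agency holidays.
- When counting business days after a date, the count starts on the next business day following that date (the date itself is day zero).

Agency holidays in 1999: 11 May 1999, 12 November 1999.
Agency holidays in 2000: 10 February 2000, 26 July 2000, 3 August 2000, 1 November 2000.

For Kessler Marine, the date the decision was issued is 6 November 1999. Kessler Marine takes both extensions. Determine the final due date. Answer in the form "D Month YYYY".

13 January 2000

5 business days after 6 November 1999, excluding weekends and holidays, is 15 November 1999.
15 November 1999 falls on a Monday. The rules make no weekend/holiday allowance, so it remains 15 November 1999.
Counting 10 further business days from 15 November 1999 reaches 29 November 1999.
29 November 1999 is a Monday; no weekend or holiday adjustment applies.
Applying the 45-calendar-day extension: 29 November 1999 + 45 days = 13 January 2000.
13 January 2000 falls on a Thursday. The rules make no weekend/holiday allowance, so it remains 13 January 2000.
Deadline: 13 January 2000.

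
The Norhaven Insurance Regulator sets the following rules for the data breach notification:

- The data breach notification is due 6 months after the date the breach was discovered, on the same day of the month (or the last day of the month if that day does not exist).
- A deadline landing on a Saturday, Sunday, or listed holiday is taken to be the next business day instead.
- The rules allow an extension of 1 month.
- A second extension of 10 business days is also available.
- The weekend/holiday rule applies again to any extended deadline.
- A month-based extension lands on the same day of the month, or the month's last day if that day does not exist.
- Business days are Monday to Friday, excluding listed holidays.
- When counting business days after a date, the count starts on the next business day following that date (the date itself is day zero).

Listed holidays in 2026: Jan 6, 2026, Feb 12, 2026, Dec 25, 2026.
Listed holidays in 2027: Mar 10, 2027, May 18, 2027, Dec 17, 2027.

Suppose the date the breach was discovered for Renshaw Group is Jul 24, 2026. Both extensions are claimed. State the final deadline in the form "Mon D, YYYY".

6 months after Jul 24, 2026, on the same day of the month, is Jan 24, 2027.
Jan 24, 2027 is a Sunday; the next business day is Jan 25, 2027 (Monday).
Applying the 1 month extension: 1 month after Jan 25, 2027 is Feb 25, 2027.
Feb 25, 2027 is a Thursday and not a listed holiday, so it stands.
Applying the 10-business-day extension: 10 business days after Feb 25, 2027 is Mar 12, 2027.
Mar 12, 2027 is a Friday and not a listed holiday, so it stands.
So the filing is due Mar 12, 2027.

Mar 12, 2027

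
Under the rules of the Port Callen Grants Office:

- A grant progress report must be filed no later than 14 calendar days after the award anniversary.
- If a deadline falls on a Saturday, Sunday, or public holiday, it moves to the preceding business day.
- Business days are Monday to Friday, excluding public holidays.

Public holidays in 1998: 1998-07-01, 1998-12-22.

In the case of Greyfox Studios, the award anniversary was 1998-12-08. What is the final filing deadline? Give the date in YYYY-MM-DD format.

1998-12-21

From 1998-12-08, 14 calendar days later is 1998-12-22.
1998-12-22 is a listed holiday; the preceding business day is 1998-12-21 (Monday).
So the filing is due 1998-12-21.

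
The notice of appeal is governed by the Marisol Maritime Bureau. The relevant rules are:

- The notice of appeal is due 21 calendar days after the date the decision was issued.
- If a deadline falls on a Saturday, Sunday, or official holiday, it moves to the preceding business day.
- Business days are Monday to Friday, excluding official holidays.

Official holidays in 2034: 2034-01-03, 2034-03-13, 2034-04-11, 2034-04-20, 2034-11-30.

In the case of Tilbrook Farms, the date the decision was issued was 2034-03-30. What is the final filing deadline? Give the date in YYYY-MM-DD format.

2034-04-19

Trigger date 2034-03-30 + 21 calendar days = 2034-04-20.
2034-04-20 falls on a listed holiday. Rolling to the preceding business day gives 2034-04-19, a Wednesday.
The final due date is 2034-04-19.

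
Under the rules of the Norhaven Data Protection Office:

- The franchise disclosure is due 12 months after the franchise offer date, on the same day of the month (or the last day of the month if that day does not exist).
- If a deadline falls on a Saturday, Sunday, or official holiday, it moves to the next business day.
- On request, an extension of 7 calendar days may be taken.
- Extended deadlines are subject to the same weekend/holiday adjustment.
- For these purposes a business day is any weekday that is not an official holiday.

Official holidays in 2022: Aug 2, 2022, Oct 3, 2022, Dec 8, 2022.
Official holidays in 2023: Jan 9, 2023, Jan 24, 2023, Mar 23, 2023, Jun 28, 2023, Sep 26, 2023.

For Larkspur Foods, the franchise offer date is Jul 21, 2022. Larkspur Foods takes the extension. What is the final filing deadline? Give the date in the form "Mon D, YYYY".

Jul 28, 2023

12 months after Jul 21, 2022, on the same day of the month, is Jul 21, 2023.
Jul 21, 2023 is a Friday and not a listed holiday, so it stands.
The 7-calendar-day extension moves the deadline from Jul 21, 2023 to Jul 28, 2023.
Jul 28, 2023 is a Friday and not a listed holiday, so it stands.
So the filing is due Jul 28, 2023.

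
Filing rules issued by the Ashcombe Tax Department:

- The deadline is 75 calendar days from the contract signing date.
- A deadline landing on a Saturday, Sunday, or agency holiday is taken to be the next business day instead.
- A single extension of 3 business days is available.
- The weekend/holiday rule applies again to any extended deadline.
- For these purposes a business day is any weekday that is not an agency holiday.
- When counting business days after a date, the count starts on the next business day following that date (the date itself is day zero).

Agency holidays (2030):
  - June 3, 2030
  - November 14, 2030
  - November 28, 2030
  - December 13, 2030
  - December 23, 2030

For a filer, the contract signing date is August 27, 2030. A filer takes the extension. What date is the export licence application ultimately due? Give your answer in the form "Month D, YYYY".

November 15, 2030

75 calendar days after August 27, 2030 is November 10, 2030.
November 10, 2030 is a Sunday; the next business day is November 11, 2030 (Monday).
Applying the 3-business-day extension: 3 business days after November 11, 2030 is November 15, 2030.
November 15, 2030 (Friday) is already a business day.
Final deadline: November 15, 2030.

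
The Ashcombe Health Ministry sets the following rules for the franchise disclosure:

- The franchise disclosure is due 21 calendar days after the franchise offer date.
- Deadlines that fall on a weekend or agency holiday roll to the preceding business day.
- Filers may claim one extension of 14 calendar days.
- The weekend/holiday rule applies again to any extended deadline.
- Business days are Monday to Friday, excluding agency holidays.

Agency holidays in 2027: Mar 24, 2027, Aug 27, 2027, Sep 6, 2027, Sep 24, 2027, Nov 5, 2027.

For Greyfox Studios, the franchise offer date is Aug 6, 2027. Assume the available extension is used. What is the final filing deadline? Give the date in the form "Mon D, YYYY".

Sep 9, 2027

Adding 21 calendar days to Aug 6, 2027 gives Aug 27, 2027.
Aug 27, 2027 falls on a listed holiday. Rolling to the preceding business day gives Aug 26, 2027, a Thursday.
Applying the 14-calendar-day extension: Aug 26, 2027 + 14 days = Sep 9, 2027.
Since Sep 9, 2027 is a Thursday and not a holiday, the date is unchanged.
Final deadline: Sep 9, 2027.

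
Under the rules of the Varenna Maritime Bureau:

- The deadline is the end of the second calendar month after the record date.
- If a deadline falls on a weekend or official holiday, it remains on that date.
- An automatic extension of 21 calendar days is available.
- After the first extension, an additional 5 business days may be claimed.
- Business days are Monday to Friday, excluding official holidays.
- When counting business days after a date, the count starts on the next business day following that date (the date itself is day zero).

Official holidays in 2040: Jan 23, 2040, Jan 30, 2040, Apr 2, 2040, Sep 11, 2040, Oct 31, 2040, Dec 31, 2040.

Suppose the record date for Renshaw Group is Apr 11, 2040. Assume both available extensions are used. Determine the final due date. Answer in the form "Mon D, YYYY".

Jul 27, 2040

2 months after Apr 11, 2040 falls in June 2040; the last day of that month is Jun 30, 2040.
Jun 30, 2040 is a Saturday; no weekend or holiday adjustment applies.
Add the 21 calendar-day extension to Jun 30, 2040: Jul 21, 2040.
Jul 21, 2040 falls on a Saturday. The rules make no weekend/holiday allowance, so it remains Jul 21, 2040.
Counting 5 further business days from Jul 21, 2040 reaches Jul 27, 2040.
No adjustment is made for weekends or holidays, so Jul 27, 2040 stands.
The final due date is Jul 27, 2040.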